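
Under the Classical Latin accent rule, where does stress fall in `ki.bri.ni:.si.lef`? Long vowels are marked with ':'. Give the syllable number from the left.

Classical Latin: stress the penult if heavy (long vowel or closed), else the antepenult.
Weights: 3 ni: H, 4 si L, 5 lef H.
The penult (syllable 4, si) is light, so stress falls on the antepenult (syllable 3, ni:).
Stress on syllable 3: ki.bri.ˈni:.si.lef.

3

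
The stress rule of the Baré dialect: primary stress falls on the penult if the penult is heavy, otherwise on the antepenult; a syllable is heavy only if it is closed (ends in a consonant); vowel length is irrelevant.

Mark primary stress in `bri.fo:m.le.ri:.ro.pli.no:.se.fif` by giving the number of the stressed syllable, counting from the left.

Weights: 7 no: L, 8 se L, 9 fif H.
The penult (syllable 8, se) is light, so stress falls on the antepenult (syllable 7, no:).
Primary stress: syllable 7 → bri.fo:m.le.ri:.ro.pli.ˈno:.se.fif.

7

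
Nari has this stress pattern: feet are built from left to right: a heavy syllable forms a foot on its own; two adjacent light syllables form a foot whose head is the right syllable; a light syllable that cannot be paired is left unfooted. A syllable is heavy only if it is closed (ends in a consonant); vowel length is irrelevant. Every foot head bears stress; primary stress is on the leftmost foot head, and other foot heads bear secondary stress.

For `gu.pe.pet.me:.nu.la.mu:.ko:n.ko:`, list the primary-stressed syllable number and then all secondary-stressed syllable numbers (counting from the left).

Weights: 1 gu L, 2 pe L, 3 pet H, 4 me: L, 5 nu L, 6 la L, 7 mu: L, 8 ko:n H, 9 ko: L.
Parse left to right (heavy = foot alone; LL = one foot; stranded L unfooted): (gu.ˈpe) (ˈpet) (me:.ˈnu) (la.ˈmu:) (ˈko:n) ko:.
Foot heads: 2, 3, 5, 7, 8.
Primary stress on the leftmost head = syllable 2.
Secondary stress on 3, 5, 7, 8: gu.ˈpe.ˌpet.me:.ˌnu.la.ˌmu:.ˌko:n.ko:.

primary 2, secondary 3, 5, 7, 8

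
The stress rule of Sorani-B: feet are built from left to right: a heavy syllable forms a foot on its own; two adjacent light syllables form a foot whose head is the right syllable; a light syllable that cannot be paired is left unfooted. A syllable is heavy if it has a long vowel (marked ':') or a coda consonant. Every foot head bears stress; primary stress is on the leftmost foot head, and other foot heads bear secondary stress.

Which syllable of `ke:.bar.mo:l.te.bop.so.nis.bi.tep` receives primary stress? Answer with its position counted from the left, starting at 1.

1

Weights: 1 ke: H, 2 bar H, 3 mo:l H, 4 te L, 5 bop H, 6 so L, 7 nis H, 8 bi L, 9 tep H.
Parse left to right (heavy = foot alone; LL = one foot; stranded L unfooted): (ˈke:) (ˈbar) (ˈmo:l) te (ˈbop) so (ˈnis) bi (ˈtep).
Foot heads: 1, 2, 3, 5, 7, 9.
Primary stress on the leftmost head = syllable 1.
Primary stress: syllable 1 → ˈke:.bar.mo:l.te.bop.so.nis.bi.tep.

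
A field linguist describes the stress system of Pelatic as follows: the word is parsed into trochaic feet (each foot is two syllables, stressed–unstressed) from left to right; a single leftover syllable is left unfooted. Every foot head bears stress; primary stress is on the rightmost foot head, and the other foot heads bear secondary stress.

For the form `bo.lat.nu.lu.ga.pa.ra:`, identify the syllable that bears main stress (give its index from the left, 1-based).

5

Parse left to right into trochaic (ˈσσ) feet: (ˈbo.lat) (ˈnu.lu) (ˈga.pa) ra:. Syllable 7 is left unfooted.
Foot heads (stressed positions): 1, 3, 5.
End Rule Rightmost: primary stress on the rightmost head = syllable 5.
Primary stress: syllable 5 → bo.lat.nu.lu.ˈga.pa.ra:.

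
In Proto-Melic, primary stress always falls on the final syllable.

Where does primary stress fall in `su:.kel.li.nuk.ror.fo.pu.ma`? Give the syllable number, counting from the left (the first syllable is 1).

The word has 8 syllables; the final syllable is syllable 8 (ma).
Primary stress: syllable 8 → su:.kel.li.nuk.ror.fo.pu.ˈma.

8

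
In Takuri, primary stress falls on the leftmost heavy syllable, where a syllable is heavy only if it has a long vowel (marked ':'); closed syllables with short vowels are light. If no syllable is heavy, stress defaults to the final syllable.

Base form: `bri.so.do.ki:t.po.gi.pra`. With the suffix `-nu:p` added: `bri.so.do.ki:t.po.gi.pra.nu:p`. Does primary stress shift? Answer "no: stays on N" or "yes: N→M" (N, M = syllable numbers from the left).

Base `bri.so.do.ki:t.po.gi.pra` (7 syllables):
  Weights: 1 bri L, 2 so L, 3 do L, 4 ki:t H, 5 po L, 6 gi L, 7 pra L.
  Heavy syllables in the domain: 4. The leftmost is syllable 4 (ki:t).
  → primary stress on syllable 4.
Suffixed `bri.so.do.ki:t.po.gi.pra.nu:p` (8 syllables):
  Weights: 1 bri L, 2 so L, 3 do L, 4 ki:t H, 5 po L, 6 gi L, 7 pra L, 8 nu:p H.
  Heavy syllables in the domain: 4, 8. The leftmost is syllable 4 (ki:t).
  → primary stress on syllable 4.

no: stays on 4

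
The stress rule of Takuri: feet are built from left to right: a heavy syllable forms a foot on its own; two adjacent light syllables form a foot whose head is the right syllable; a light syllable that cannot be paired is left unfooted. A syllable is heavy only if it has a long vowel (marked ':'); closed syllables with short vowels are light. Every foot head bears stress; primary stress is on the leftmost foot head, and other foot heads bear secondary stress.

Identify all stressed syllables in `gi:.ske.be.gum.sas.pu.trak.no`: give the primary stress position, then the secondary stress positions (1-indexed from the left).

primary 1, secondary 3, 5, 7

Weights: 1 gi: H, 2 ske L, 3 be L, 4 gum L, 5 sas L, 6 pu L, 7 trak L, 8 no L.
Parse left to right (heavy = foot alone; LL = one foot; stranded L unfooted): (ˈgi:) (ske.ˈbe) (gum.ˈsas) (pu.ˈtrak) no.
Foot heads: 1, 3, 5, 7.
Primary stress on the leftmost head = syllable 1.
Secondary stress on 3, 5, 7: ˈgi:.ske.ˌbe.gum.ˌsas.pu.ˌtrak.no.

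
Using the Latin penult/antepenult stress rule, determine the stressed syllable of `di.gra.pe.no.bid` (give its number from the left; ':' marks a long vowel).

3

Classical Latin: stress the penult if heavy (long vowel or closed), else the antepenult.
Weights: 3 pe L, 4 no L, 5 bid H.
The penult (syllable 4, no) is light, so stress falls on the antepenult (syllable 3, pe).
Stress on syllable 3: di.gra.ˈpe.no.bid.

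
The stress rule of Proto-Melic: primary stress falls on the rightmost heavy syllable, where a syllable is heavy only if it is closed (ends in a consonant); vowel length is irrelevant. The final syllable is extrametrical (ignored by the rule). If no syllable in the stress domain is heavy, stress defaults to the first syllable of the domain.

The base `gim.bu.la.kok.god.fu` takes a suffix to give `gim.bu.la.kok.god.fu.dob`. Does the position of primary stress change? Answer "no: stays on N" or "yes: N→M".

Base `gim.bu.la.kok.god.fu` (6 syllables):
  The final syllable (6, fu) is extrametrical; the stress domain is syllables 1–5.
  Weights: 1 gim H, 2 bu L, 3 la L, 4 kok H, 5 god H.
  Heavy syllables in the domain: 1, 4, 5. The rightmost is syllable 5 (god).
  → primary stress on syllable 5.
Suffixed `gim.bu.la.kok.god.fu.dob` (7 syllables):
  The final syllable (7, dob) is extrametrical; the stress domain is syllables 1–6.
  Weights: 1 gim H, 2 bu L, 3 la L, 4 kok H, 5 god H, 6 fu L.
  Heavy syllables in the domain: 1, 4, 5. The rightmost is syllable 5 (god).
  → primary stress on syllable 5.

no: stays on 5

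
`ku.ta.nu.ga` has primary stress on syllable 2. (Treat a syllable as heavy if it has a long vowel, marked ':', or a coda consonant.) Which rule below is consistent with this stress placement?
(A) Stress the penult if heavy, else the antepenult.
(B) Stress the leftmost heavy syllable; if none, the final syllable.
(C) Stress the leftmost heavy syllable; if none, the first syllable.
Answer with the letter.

Rule A → syllable 2 ✓.
Rule B → syllable 4 (observed: 2).
Rule C → syllable 1 (observed: 2).

A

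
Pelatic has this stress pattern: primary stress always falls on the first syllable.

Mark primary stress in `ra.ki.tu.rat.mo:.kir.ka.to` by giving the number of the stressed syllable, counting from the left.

1

The word has 8 syllables; the first syllable is syllable 1 (ra).
Primary stress: syllable 1 → ˈra.ki.tu.rat.mo:.kir.ka.to.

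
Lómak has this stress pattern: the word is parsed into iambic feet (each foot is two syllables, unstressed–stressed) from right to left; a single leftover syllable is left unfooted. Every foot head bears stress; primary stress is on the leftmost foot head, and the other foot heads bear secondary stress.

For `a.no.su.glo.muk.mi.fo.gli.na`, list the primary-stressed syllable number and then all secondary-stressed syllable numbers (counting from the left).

Parse right to left into iambic (σˈσ) feet: a (no.ˈsu) (glo.ˈmuk) (mi.ˈfo) (gli.ˈna). Syllable 1 is left unfooted.
Foot heads (stressed positions): 3, 5, 7, 9.
End Rule Leftmost: primary stress on the leftmost head = syllable 3.
Secondary stress on 5, 7, 9: a.no.ˈsu.glo.ˌmuk.mi.ˌfo.gli.ˌna.

primary 3, secondary 5, 7, 9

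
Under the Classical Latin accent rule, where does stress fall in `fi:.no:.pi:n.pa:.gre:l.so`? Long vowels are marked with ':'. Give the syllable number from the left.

5

Classical Latin: stress the penult if heavy (long vowel or closed), else the antepenult.
Weights: 4 pa: H, 5 gre:l H, 6 so L.
The penult (syllable 5, gre:l) is heavy, so it takes stress.
Stress on syllable 5: fi:.no:.pi:n.pa:.ˈgre:l.so.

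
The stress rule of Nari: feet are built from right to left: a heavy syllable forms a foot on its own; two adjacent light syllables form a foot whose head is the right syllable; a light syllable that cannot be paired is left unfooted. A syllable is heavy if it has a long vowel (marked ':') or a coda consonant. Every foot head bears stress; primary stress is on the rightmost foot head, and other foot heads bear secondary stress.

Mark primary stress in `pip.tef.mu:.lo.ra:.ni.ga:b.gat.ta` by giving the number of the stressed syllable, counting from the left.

8

Weights: 1 pip H, 2 tef H, 3 mu: H, 4 lo L, 5 ra: H, 6 ni L, 7 ga:b H, 8 gat H, 9 ta L.
Parse right to left (heavy = foot alone; LL = one foot; stranded L unfooted): (ˈpip) (ˈtef) (ˈmu:) lo (ˈra:) ni (ˈga:b) (ˈgat) ta.
Foot heads: 1, 2, 3, 5, 7, 8.
Primary stress on the rightmost head = syllable 8.
Primary stress: syllable 8 → pip.tef.mu:.lo.ra:.ni.ga:b.ˈgat.ta.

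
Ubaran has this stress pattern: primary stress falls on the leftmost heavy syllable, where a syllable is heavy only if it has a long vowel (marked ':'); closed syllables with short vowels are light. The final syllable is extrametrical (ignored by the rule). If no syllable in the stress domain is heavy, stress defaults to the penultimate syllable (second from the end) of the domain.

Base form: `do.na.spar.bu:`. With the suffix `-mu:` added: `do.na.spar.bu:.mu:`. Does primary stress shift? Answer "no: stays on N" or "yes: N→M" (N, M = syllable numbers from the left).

Base `do.na.spar.bu:` (4 syllables):
  The final syllable (4, bu:) is extrametrical; the stress domain is syllables 1–3.
  Weights: 1 do L, 2 na L, 3 spar L.
  No heavy syllable in the domain; default to the penultimate syllable (second from the end) of the domain = syllable 2.
  → primary stress on syllable 2.
Suffixed `do.na.spar.bu:.mu:` (5 syllables):
  The final syllable (5, mu:) is extrametrical; the stress domain is syllables 1–4.
  Weights: 1 do L, 2 na L, 3 spar L, 4 bu: H.
  Heavy syllables in the domain: 4. The leftmost is syllable 4 (bu:).
  → primary stress on syllable 4.

yes: 2→4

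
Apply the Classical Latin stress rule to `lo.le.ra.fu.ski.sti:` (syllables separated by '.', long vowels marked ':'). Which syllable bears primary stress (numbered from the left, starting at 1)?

Classical Latin: stress the penult if heavy (long vowel or closed), else the antepenult.
Weights: 4 fu L, 5 ski L, 6 sti: H.
The penult (syllable 5, ski) is light, so stress falls on the antepenult (syllable 4, fu).
Stress on syllable 4: lo.le.ra.ˈfu.ski.sti:.

4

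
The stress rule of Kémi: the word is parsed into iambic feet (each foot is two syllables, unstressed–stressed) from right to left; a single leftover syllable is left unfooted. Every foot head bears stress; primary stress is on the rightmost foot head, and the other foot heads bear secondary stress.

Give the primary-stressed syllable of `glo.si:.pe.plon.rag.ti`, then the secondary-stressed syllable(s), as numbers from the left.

Parse right to left into iambic (σˈσ) feet: (glo.ˈsi:) (pe.ˈplon) (rag.ˈti).
Foot heads (stressed positions): 2, 4, 6.
End Rule Rightmost: primary stress on the rightmost head = syllable 6.
Secondary stress on 2, 4: glo.ˌsi:.pe.ˌplon.rag.ˈti.

primary 6, secondary 2, 4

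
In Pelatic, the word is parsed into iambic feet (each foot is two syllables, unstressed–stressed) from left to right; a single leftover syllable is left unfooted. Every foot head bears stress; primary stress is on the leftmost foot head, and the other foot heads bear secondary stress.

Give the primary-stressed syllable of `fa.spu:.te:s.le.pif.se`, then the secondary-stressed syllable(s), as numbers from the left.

Parse left to right into iambic (σˈσ) feet: (fa.ˈspu:) (te:s.ˈle) (pif.ˈse).
Foot heads (stressed positions): 2, 4, 6.
End Rule Leftmost: primary stress on the leftmost head = syllable 2.
Secondary stress on 4, 6: fa.ˈspu:.te:s.ˌle.pif.ˌse.

primary 2, secondary 4, 6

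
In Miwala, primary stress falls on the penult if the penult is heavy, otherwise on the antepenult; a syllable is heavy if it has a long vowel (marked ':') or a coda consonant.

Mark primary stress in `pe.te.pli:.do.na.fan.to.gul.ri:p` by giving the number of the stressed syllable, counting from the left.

Weights: 7 to L, 8 gul H, 9 ri:p H.
The penult (syllable 8, gul) is heavy, so it takes stress.
Primary stress: syllable 8 → pe.te.pli:.do.na.fan.to.ˈgul.ri:p.

8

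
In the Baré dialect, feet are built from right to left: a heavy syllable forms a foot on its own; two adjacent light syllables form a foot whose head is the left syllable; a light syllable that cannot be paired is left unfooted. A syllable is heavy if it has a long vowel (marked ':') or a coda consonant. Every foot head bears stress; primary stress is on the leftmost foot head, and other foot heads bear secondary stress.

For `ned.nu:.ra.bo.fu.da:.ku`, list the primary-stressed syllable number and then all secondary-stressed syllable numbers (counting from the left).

primary 1, secondary 2, 4, 6

Weights: 1 ned H, 2 nu: H, 3 ra L, 4 bo L, 5 fu L, 6 da: H, 7 ku L.
Parse right to left (heavy = foot alone; LL = one foot; stranded L unfooted): (ˈned) (ˈnu:) ra (ˈbo.fu) (ˈda:) ku.
Foot heads: 1, 2, 4, 6.
Primary stress on the leftmost head = syllable 1.
Secondary stress on 2, 4, 6: ˈned.ˌnu:.ra.ˌbo.fu.ˌda:.ku.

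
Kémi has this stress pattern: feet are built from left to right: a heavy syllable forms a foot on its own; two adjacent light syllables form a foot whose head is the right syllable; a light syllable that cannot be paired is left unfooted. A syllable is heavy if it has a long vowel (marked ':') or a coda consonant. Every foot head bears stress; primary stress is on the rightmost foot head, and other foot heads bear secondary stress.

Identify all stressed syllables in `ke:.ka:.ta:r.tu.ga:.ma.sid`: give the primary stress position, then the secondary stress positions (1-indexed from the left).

primary 7, secondary 1, 2, 3, 5

Weights: 1 ke: H, 2 ka: H, 3 ta:r H, 4 tu L, 5 ga: H, 6 ma L, 7 sid H.
Parse left to right (heavy = foot alone; LL = one foot; stranded L unfooted): (ˈke:) (ˈka:) (ˈta:r) tu (ˈga:) ma (ˈsid).
Foot heads: 1, 2, 3, 5, 7.
Primary stress on the rightmost head = syllable 7.
Secondary stress on 1, 2, 3, 5: ˌke:.ˌka:.ˌta:r.tu.ˌga:.ma.ˈsid.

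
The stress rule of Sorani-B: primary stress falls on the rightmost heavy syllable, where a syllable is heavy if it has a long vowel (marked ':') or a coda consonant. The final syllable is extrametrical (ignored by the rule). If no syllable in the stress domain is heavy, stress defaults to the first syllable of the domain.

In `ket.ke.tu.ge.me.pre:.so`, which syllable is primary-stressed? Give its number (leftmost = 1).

The final syllable (7, so) is extrametrical; the stress domain is syllables 1–6.
Weights: 1 ket H, 2 ke L, 3 tu L, 4 ge L, 5 me L, 6 pre: H.
Heavy syllables in the domain: 1, 6. The rightmost is syllable 6 (pre:).
Primary stress: syllable 6 → ket.ke.tu.ge.me.ˈpre:.so.

6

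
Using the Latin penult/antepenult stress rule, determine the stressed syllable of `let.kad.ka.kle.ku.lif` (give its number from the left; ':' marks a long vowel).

Classical Latin: stress the penult if heavy (long vowel or closed), else the antepenult.
Weights: 4 kle L, 5 ku L, 6 lif H.
The penult (syllable 5, ku) is light, so stress falls on the antepenult (syllable 4, kle).
Stress on syllable 4: let.kad.ka.ˈkle.ku.lif.

4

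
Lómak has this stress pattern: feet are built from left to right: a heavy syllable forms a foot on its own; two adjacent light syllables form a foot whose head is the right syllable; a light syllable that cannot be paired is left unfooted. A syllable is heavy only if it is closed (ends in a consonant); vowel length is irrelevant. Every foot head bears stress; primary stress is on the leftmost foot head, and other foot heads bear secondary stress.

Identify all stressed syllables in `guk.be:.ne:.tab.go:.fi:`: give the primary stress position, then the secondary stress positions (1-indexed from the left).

primary 1, secondary 3, 4, 6

Weights: 1 guk H, 2 be: L, 3 ne: L, 4 tab H, 5 go: L, 6 fi: L.
Parse left to right (heavy = foot alone; LL = one foot; stranded L unfooted): (ˈguk) (be:.ˈne:) (ˈtab) (go:.ˈfi:).
Foot heads: 1, 3, 4, 6.
Primary stress on the leftmost head = syllable 1.
Secondary stress on 3, 4, 6: ˈguk.be:.ˌne:.ˌtab.go:.ˌfi:.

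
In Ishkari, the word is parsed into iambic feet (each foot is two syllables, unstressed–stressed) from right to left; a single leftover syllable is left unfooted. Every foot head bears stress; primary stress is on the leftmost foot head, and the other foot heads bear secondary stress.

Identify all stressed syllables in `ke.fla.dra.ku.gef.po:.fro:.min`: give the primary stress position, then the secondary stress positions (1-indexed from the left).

Parse right to left into iambic (σˈσ) feet: (ke.ˈfla) (dra.ˈku) (gef.ˈpo:) (fro:.ˈmin).
Foot heads (stressed positions): 2, 4, 6, 8.
End Rule Leftmost: primary stress on the leftmost head = syllable 2.
Secondary stress on 4, 6, 8: ke.ˈfla.dra.ˌku.gef.ˌpo:.fro:.ˌmin.

primary 2, secondary 4, 6, 8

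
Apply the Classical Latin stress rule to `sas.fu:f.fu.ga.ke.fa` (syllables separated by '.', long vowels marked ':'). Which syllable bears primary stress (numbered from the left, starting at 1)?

4

Classical Latin: stress the penult if heavy (long vowel or closed), else the antepenult.
Weights: 4 ga L, 5 ke L, 6 fa L.
The penult (syllable 5, ke) is light, so stress falls on the antepenult (syllable 4, ga).
Stress on syllable 4: sas.fu:f.fu.ˈga.ke.fa.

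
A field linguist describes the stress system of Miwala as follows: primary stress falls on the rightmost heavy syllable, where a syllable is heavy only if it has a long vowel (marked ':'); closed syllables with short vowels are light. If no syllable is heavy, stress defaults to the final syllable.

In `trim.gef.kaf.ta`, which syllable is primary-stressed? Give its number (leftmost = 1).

Weights: 1 trim L, 2 gef L, 3 kaf L, 4 ta L.
No heavy syllable in the domain; default to the final syllable = syllable 4.
Primary stress: syllable 4 → trim.gef.kaf.ˈta.

4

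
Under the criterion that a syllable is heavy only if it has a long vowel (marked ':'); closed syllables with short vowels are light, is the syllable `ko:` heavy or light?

`ko:`: long vowel, open (no coda). Long vowel → heavy.

heavy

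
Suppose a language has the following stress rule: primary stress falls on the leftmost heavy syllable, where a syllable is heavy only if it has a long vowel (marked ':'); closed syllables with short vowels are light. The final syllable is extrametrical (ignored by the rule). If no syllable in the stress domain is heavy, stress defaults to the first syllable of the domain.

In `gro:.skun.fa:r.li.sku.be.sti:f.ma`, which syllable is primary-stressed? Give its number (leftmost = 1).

1

The final syllable (8, ma) is extrametrical; the stress domain is syllables 1–7.
Weights: 1 gro: H, 2 skun L, 3 fa:r H, 4 li L, 5 sku L, 6 be L, 7 sti:f H.
Heavy syllables in the domain: 1, 3, 7. The leftmost is syllable 1 (gro:).
Primary stress: syllable 1 → ˈgro:.skun.fa:r.li.sku.be.sti:f.ma.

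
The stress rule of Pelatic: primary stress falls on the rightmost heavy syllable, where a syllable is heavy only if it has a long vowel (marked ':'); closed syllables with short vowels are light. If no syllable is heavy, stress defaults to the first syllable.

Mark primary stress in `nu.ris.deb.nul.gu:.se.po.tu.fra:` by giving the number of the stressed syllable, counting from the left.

Weights: 1 nu L, 2 ris L, 3 deb L, 4 nul L, 5 gu: H, 6 se L, 7 po L, 8 tu L, 9 fra: H.
Heavy syllables in the domain: 5, 9. The rightmost is syllable 9 (fra:).
Primary stress: syllable 9 → nu.ris.deb.nul.gu:.se.po.tu.ˈfra:.

9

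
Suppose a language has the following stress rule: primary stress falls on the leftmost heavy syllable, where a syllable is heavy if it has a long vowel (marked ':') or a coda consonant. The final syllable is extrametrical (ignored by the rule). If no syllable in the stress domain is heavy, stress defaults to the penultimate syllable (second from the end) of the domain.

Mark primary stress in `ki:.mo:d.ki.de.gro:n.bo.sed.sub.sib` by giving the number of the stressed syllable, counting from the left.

The final syllable (9, sib) is extrametrical; the stress domain is syllables 1–8.
Weights: 1 ki: H, 2 mo:d H, 3 ki L, 4 de L, 5 gro:n H, 6 bo L, 7 sed H, 8 sub H.
Heavy syllables in the domain: 1, 2, 5, 7, 8. The leftmost is syllable 1 (ki:).
Primary stress: syllable 1 → ˈki:.mo:d.ki.de.gro:n.bo.sed.sub.sib.

1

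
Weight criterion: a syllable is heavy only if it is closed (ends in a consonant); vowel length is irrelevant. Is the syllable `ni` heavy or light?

`ni`: short vowel, open (no coda). Open (no coda) → light.

light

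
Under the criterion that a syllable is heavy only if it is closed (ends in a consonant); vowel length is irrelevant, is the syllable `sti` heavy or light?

`sti`: short vowel, open (no coda). Open (no coda) → light.

light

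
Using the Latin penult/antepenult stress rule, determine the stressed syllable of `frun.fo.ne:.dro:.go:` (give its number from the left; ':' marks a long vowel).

4

Classical Latin: stress the penult if heavy (long vowel or closed), else the antepenult.
Weights: 3 ne: H, 4 dro: H, 5 go: H.
The penult (syllable 4, dro:) is heavy, so it takes stress.
Stress on syllable 4: frun.fo.ne:.ˈdro:.go:.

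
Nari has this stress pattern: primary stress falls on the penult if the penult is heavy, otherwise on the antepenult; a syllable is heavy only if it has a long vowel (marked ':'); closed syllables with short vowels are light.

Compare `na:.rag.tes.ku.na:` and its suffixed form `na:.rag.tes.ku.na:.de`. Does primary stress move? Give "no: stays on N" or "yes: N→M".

yes: 3→5

Base `na:.rag.tes.ku.na:` (5 syllables):
  Weights: 3 tes L, 4 ku L, 5 na: H.
  The penult (syllable 4, ku) is light, so stress falls on the antepenult (syllable 3, tes).
  → primary stress on syllable 3.
Suffixed `na:.rag.tes.ku.na:.de` (6 syllables):
  Weights: 4 ku L, 5 na: H, 6 de L.
  The penult (syllable 5, na:) is heavy, so it takes stress.
  → primary stress on syllable 5.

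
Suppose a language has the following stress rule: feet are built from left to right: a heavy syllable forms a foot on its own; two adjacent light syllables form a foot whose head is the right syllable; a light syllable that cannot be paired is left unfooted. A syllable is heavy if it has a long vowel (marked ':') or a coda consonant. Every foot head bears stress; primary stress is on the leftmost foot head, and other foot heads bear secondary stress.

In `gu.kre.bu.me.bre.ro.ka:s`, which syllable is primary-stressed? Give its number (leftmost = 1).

2

Weights: 1 gu L, 2 kre L, 3 bu L, 4 me L, 5 bre L, 6 ro L, 7 ka:s H.
Parse left to right (heavy = foot alone; LL = one foot; stranded L unfooted): (gu.ˈkre) (bu.ˈme) (bre.ˈro) (ˈka:s).
Foot heads: 2, 4, 6, 7.
Primary stress on the leftmost head = syllable 2.
Primary stress: syllable 2 → gu.ˈkre.bu.me.bre.ro.ka:s.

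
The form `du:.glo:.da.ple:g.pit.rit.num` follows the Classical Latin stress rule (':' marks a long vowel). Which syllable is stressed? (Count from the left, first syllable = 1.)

Classical Latin: stress the penult if heavy (long vowel or closed), else the antepenult.
Weights: 5 pit H, 6 rit H, 7 num H.
The penult (syllable 6, rit) is heavy, so it takes stress.
Stress on syllable 6: du:.glo:.da.ple:g.pit.ˈrit.num.

6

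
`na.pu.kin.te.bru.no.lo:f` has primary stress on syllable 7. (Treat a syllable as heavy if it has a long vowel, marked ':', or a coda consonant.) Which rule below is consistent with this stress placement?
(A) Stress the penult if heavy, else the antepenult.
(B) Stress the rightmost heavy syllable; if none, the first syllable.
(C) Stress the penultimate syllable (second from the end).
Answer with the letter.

B

Rule A → syllable 5 (observed: 7).
Rule B → syllable 7 ✓.
Rule C → syllable 6 (observed: 7).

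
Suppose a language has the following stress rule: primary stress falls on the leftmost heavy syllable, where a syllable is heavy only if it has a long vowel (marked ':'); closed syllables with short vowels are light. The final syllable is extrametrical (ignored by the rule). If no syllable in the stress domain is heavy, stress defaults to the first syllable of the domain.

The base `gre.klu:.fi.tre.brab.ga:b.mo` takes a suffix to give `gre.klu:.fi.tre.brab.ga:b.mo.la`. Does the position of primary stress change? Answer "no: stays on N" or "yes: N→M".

no: stays on 2

Base `gre.klu:.fi.tre.brab.ga:b.mo` (7 syllables):
  The final syllable (7, mo) is extrametrical; the stress domain is syllables 1–6.
  Weights: 1 gre L, 2 klu: H, 3 fi L, 4 tre L, 5 brab L, 6 ga:b H.
  Heavy syllables in the domain: 2, 6. The leftmost is syllable 2 (klu:).
  → primary stress on syllable 2.
Suffixed `gre.klu:.fi.tre.brab.ga:b.mo.la` (8 syllables):
  The final syllable (8, la) is extrametrical; the stress domain is syllables 1–7.
  Weights: 1 gre L, 2 klu: H, 3 fi L, 4 tre L, 5 brab L, 6 ga:b H, 7 mo L.
  Heavy syllables in the domain: 2, 6. The leftmost is syllable 2 (klu:).
  → primary stress on syllable 2.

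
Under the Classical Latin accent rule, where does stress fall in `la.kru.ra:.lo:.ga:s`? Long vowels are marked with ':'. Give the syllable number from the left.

4

Classical Latin: stress the penult if heavy (long vowel or closed), else the antepenult.
Weights: 3 ra: H, 4 lo: H, 5 ga:s H.
The penult (syllable 4, lo:) is heavy, so it takes stress.
Stress on syllable 4: la.kru.ra:.ˈlo:.ga:s.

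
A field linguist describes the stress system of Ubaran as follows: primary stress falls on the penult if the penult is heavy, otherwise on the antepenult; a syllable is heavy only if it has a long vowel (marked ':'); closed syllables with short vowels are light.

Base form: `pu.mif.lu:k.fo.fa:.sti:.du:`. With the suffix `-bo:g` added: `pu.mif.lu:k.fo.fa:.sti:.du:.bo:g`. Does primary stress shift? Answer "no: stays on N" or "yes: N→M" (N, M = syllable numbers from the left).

Base `pu.mif.lu:k.fo.fa:.sti:.du:` (7 syllables):
  Weights: 5 fa: H, 6 sti: H, 7 du: H.
  The penult (syllable 6, sti:) is heavy, so it takes stress.
  → primary stress on syllable 6.
Suffixed `pu.mif.lu:k.fo.fa:.sti:.du:.bo:g` (8 syllables):
  Weights: 6 sti: H, 7 du: H, 8 bo:g H.
  The penult (syllable 7, du:) is heavy, so it takes stress.
  → primary stress on syllable 7.

yes: 6→7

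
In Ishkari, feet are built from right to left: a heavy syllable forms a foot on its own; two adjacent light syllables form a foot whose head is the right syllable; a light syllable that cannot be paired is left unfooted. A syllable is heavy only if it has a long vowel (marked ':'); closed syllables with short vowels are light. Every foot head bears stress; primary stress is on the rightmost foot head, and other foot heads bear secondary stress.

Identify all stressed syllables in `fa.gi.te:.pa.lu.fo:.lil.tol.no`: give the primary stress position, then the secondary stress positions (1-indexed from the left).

primary 9, secondary 2, 3, 5, 6

Weights: 1 fa L, 2 gi L, 3 te: H, 4 pa L, 5 lu L, 6 fo: H, 7 lil L, 8 tol L, 9 no L.
Parse right to left (heavy = foot alone; LL = one foot; stranded L unfooted): (fa.ˈgi) (ˈte:) (pa.ˈlu) (ˈfo:) lil (tol.ˈno).
Foot heads: 2, 3, 5, 6, 9.
Primary stress on the rightmost head = syllable 9.
Secondary stress on 2, 3, 5, 6: fa.ˌgi.ˌte:.pa.ˌlu.ˌfo:.lil.tol.ˈno.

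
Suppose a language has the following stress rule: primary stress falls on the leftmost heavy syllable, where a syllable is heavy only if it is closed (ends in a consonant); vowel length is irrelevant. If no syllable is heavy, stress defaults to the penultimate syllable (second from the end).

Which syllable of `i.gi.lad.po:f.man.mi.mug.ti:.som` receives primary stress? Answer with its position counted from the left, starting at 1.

3

Weights: 1 i L, 2 gi L, 3 lad H, 4 po:f H, 5 man H, 6 mi L, 7 mug H, 8 ti: L, 9 som H.
Heavy syllables in the domain: 3, 4, 5, 7, 9. The leftmost is syllable 3 (lad).
Primary stress: syllable 3 → i.gi.ˈlad.po:f.man.mi.mug.ti:.som.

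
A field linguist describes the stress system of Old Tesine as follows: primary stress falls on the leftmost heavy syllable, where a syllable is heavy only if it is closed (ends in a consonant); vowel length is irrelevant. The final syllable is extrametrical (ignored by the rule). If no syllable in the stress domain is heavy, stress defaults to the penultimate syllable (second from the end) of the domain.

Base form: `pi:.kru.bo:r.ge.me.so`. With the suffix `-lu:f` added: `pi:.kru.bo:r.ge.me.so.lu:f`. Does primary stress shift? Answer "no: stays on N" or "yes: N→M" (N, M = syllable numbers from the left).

Base `pi:.kru.bo:r.ge.me.so` (6 syllables):
  The final syllable (6, so) is extrametrical; the stress domain is syllables 1–5.
  Weights: 1 pi: L, 2 kru L, 3 bo:r H, 4 ge L, 5 me L.
  Heavy syllables in the domain: 3. The leftmost is syllable 3 (bo:r).
  → primary stress on syllable 3.
Suffixed `pi:.kru.bo:r.ge.me.so.lu:f` (7 syllables):
  The final syllable (7, lu:f) is extrametrical; the stress domain is syllables 1–6.
  Weights: 1 pi: L, 2 kru L, 3 bo:r H, 4 ge L, 5 me L, 6 so L.
  Heavy syllables in the domain: 3. The leftmost is syllable 3 (bo:r).
  → primary stress on syllable 3.

no: stays on 3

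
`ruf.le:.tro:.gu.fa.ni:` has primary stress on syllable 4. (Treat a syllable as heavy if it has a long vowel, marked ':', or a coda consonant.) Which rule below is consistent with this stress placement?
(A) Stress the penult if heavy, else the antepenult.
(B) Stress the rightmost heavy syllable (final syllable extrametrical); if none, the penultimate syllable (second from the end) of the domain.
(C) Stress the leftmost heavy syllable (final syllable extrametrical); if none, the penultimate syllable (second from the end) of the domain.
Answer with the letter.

A

Rule A → syllable 4 ✓.
Rule B → syllable 3 (observed: 4).
Rule C → syllable 1 (observed: 4).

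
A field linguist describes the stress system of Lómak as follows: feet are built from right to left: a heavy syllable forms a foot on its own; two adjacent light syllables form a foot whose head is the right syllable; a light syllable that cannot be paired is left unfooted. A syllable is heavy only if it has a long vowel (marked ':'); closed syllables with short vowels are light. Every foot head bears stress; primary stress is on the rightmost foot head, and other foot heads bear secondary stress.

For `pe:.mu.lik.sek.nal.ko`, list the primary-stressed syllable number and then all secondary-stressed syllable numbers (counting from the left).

Weights: 1 pe: H, 2 mu L, 3 lik L, 4 sek L, 5 nal L, 6 ko L.
Parse right to left (heavy = foot alone; LL = one foot; stranded L unfooted): (ˈpe:) mu (lik.ˈsek) (nal.ˈko).
Foot heads: 1, 4, 6.
Primary stress on the rightmost head = syllable 6.
Secondary stress on 1, 4: ˌpe:.mu.lik.ˌsek.nal.ˈko.

primary 6, secondary 1, 4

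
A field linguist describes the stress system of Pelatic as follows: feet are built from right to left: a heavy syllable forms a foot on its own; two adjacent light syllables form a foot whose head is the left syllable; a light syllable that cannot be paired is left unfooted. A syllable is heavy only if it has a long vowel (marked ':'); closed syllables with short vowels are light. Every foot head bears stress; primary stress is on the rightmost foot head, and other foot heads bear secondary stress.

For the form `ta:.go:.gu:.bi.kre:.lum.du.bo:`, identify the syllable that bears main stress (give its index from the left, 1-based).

8

Weights: 1 ta: H, 2 go: H, 3 gu: H, 4 bi L, 5 kre: H, 6 lum L, 7 du L, 8 bo: H.
Parse right to left (heavy = foot alone; LL = one foot; stranded L unfooted): (ˈta:) (ˈgo:) (ˈgu:) bi (ˈkre:) (ˈlum.du) (ˈbo:).
Foot heads: 1, 2, 3, 5, 6, 8.
Primary stress on the rightmost head = syllable 8.
Primary stress: syllable 8 → ta:.go:.gu:.bi.kre:.lum.du.ˈbo:.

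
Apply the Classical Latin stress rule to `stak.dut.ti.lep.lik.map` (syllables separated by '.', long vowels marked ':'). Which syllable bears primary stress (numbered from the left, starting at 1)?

5

Classical Latin: stress the penult if heavy (long vowel or closed), else the antepenult.
Weights: 4 lep H, 5 lik H, 6 map H.
The penult (syllable 5, lik) is heavy, so it takes stress.
Stress on syllable 5: stak.dut.ti.lep.ˈlik.map.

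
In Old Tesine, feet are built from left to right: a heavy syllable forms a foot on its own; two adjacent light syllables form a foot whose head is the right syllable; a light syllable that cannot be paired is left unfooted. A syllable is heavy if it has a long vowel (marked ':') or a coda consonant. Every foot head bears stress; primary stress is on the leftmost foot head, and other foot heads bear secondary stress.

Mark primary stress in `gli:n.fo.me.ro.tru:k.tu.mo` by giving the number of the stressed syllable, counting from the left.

1

Weights: 1 gli:n H, 2 fo L, 3 me L, 4 ro L, 5 tru:k H, 6 tu L, 7 mo L.
Parse left to right (heavy = foot alone; LL = one foot; stranded L unfooted): (ˈgli:n) (fo.ˈme) ro (ˈtru:k) (tu.ˈmo).
Foot heads: 1, 3, 5, 7.
Primary stress on the leftmost head = syllable 1.
Primary stress: syllable 1 → ˈgli:n.fo.me.ro.tru:k.tu.mo.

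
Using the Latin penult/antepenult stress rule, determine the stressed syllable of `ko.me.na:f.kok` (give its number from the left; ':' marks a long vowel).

Classical Latin: stress the penult if heavy (long vowel or closed), else the antepenult.
Weights: 2 me L, 3 na:f H, 4 kok H.
The penult (syllable 3, na:f) is heavy, so it takes stress.
Stress on syllable 3: ko.me.ˈna:f.kok.

3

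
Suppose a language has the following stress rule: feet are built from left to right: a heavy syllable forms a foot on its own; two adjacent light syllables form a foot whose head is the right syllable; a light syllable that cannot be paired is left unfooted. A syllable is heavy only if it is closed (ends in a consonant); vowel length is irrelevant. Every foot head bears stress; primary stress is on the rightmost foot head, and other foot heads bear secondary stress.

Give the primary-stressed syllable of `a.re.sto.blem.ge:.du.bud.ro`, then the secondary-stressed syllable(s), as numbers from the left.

Weights: 1 a L, 2 re L, 3 sto L, 4 blem H, 5 ge: L, 6 du L, 7 bud H, 8 ro L.
Parse left to right (heavy = foot alone; LL = one foot; stranded L unfooted): (a.ˈre) sto (ˈblem) (ge:.ˈdu) (ˈbud) ro.
Foot heads: 2, 4, 6, 7.
Primary stress on the rightmost head = syllable 7.
Secondary stress on 2, 4, 6: a.ˌre.sto.ˌblem.ge:.ˌdu.ˈbud.ro.

primary 7, secondary 2, 4, 6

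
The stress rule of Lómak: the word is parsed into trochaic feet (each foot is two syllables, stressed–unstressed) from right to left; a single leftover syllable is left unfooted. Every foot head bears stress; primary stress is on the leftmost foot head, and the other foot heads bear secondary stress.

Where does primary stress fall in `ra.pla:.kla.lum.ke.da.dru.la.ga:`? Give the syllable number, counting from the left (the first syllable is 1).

Parse right to left into trochaic (ˈσσ) feet: ra (ˈpla:.kla) (ˈlum.ke) (ˈda.dru) (ˈla.ga:). Syllable 1 is left unfooted.
Foot heads (stressed positions): 2, 4, 6, 8.
End Rule Leftmost: primary stress on the leftmost head = syllable 2.
Primary stress: syllable 2 → ra.ˈpla:.kla.lum.ke.da.dru.la.ga:.

2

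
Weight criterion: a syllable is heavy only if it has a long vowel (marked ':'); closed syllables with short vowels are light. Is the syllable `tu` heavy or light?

light

`tu`: short vowel, open (no coda). Short vowel → light.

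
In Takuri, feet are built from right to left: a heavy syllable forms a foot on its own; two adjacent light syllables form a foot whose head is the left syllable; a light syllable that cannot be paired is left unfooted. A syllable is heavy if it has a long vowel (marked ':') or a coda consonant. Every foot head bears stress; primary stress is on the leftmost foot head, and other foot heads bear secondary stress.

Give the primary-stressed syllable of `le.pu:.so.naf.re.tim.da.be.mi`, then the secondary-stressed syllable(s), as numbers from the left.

primary 2, secondary 4, 6, 8

Weights: 1 le L, 2 pu: H, 3 so L, 4 naf H, 5 re L, 6 tim H, 7 da L, 8 be L, 9 mi L.
Parse right to left (heavy = foot alone; LL = one foot; stranded L unfooted): le (ˈpu:) so (ˈnaf) re (ˈtim) da (ˈbe.mi).
Foot heads: 2, 4, 6, 8.
Primary stress on the leftmost head = syllable 2.
Secondary stress on 4, 6, 8: le.ˈpu:.so.ˌnaf.re.ˌtim.da.ˌbe.mi.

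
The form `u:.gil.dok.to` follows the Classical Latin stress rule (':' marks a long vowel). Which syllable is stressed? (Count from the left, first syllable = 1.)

3

Classical Latin: stress the penult if heavy (long vowel or closed), else the antepenult.
Weights: 2 gil H, 3 dok H, 4 to L.
The penult (syllable 3, dok) is heavy, so it takes stress.
Stress on syllable 3: u:.gil.ˈdok.to.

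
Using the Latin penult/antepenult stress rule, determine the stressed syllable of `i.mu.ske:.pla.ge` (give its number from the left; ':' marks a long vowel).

Classical Latin: stress the penult if heavy (long vowel or closed), else the antepenult.
Weights: 3 ske: H, 4 pla L, 5 ge L.
The penult (syllable 4, pla) is light, so stress falls on the antepenult (syllable 3, ske:).
Stress on syllable 3: i.mu.ˈske:.pla.ge.

3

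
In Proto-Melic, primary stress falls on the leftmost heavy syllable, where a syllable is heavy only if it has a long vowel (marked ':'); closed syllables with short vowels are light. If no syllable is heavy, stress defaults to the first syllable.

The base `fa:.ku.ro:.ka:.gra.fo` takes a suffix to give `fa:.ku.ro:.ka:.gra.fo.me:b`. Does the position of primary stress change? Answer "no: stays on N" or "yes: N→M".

no: stays on 1

Base `fa:.ku.ro:.ka:.gra.fo` (6 syllables):
  Weights: 1 fa: H, 2 ku L, 3 ro: H, 4 ka: H, 5 gra L, 6 fo L.
  Heavy syllables in the domain: 1, 3, 4. The leftmost is syllable 1 (fa:).
  → primary stress on syllable 1.
Suffixed `fa:.ku.ro:.ka:.gra.fo.me:b` (7 syllables):
  Weights: 1 fa: H, 2 ku L, 3 ro: H, 4 ka: H, 5 gra L, 6 fo L, 7 me:b H.
  Heavy syllables in the domain: 1, 3, 4, 7. The leftmost is syllable 1 (fa:).
  → primary stress on syllable 1.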